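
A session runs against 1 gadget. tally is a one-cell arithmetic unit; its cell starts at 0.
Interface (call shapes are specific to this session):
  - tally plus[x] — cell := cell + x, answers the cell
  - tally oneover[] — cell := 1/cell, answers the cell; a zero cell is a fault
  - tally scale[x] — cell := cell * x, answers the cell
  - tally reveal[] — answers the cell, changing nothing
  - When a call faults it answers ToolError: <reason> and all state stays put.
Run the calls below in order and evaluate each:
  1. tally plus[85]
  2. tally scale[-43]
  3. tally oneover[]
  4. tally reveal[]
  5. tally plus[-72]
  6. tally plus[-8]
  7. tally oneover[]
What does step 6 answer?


Answer: -292401/3655

Derivation:
>> tally plus(x: 85)
<< 85
>> tally scale(x: -43)
<< -3655
>> tally oneover()
<< -1/3655
>> tally reveal()
<< -1/3655
>> tally plus(x: -72)
<< -263161/3655
>> tally plus(x: -8)
<< -292401/3655
>> tally oneover()
<< -3655/292401


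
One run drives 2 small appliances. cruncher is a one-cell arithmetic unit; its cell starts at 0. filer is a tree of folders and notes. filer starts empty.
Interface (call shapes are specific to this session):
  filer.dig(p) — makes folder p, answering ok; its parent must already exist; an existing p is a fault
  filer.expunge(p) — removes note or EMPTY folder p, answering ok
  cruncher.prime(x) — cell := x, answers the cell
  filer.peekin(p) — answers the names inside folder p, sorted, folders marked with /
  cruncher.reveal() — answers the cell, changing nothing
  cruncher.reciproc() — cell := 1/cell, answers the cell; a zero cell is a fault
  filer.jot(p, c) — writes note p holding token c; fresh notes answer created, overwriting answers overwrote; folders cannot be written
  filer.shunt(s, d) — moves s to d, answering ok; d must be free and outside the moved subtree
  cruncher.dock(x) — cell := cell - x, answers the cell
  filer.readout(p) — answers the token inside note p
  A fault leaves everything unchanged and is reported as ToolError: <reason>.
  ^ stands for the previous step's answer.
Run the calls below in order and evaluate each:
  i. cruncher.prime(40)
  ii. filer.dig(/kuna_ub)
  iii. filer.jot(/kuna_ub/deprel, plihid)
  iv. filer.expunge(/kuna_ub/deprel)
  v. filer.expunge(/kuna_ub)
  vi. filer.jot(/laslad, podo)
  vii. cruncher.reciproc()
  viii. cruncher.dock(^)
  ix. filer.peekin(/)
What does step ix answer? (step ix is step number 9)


Answer: [laslad]

Derivation:
==> cruncher.prime(40)
<== 40
==> filer.dig(/kuna_ub)
<== ok
==> filer.jot(/kuna_ub/deprel, plihid)
<== created
==> filer.expunge(/kuna_ub/deprel)
<== ok
==> filer.expunge(/kuna_ub)
<== ok
==> filer.jot(/laslad, podo)
<== created
==> cruncher.reciproc()
<== 1/40
==> cruncher.dock(^)
<== 0
==> filer.peekin(/)
<== [laslad]


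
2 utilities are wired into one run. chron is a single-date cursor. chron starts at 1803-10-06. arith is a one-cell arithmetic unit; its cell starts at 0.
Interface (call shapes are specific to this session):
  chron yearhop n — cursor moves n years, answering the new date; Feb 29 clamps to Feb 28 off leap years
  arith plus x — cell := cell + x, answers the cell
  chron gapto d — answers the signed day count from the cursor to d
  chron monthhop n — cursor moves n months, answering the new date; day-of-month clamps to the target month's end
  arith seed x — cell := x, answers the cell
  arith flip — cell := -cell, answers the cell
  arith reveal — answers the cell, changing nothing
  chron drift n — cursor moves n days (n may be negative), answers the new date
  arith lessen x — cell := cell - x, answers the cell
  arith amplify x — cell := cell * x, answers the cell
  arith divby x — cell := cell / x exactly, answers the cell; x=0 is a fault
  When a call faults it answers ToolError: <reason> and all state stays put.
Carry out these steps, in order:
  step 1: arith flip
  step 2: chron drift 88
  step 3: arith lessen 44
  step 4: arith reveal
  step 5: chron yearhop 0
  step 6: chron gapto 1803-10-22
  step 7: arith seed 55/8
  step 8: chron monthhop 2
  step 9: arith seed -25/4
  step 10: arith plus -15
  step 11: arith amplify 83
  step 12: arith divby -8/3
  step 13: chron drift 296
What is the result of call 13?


CALL arith flip[]
RET  0
CALL chron drift[n='88']
RET  1804-01-02
CALL arith lessen[x='44']
RET  -44
CALL arith reveal[]
RET  -44
CALL chron yearhop[n='0']
RET  1804-01-02
CALL chron gapto[d='1803-10-22']
RET  -72
CALL arith seed[x='55/8']
RET  55/8
CALL chron monthhop[n='2']
RET  1804-03-02
CALL arith seed[x='-25/4']
RET  -25/4
CALL arith plus[x='-15']
RET  -85/4
CALL arith amplify[x='83']
RET  -7055/4
CALL arith divby[x='-8/3']
RET  21165/32
CALL chron drift[n='296']
RET  1804-12-23

Answer: 1804-12-23


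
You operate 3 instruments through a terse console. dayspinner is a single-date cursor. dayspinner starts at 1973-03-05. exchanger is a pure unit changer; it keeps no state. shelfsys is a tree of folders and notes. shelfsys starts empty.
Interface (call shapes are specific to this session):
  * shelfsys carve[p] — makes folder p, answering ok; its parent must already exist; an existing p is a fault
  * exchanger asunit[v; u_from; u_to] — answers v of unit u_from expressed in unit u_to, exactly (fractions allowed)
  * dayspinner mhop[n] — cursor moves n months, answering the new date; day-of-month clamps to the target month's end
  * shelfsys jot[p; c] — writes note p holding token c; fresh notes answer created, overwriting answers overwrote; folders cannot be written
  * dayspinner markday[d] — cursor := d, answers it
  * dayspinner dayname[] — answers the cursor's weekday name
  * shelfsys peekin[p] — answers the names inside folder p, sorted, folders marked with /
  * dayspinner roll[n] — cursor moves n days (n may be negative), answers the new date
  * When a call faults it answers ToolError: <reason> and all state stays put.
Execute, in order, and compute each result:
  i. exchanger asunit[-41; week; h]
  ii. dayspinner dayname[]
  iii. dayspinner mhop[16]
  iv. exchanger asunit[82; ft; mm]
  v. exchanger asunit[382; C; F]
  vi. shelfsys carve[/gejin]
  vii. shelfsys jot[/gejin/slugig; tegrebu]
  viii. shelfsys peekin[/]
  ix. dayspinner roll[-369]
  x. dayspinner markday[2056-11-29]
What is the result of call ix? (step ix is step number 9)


I try exchanger asunit on v='-41', u_from='week', u_to='h', → -6888.
I use dayspinner dayname, and see Monday.
I call dayspinner mhop on n='16', and get 1974-07-05.
Invoking exchanger asunit on v='82', u_from='ft', u_to='mm', and observe 124968/5.
Using exchanger asunit on v='382', u_from='C', u_to='F', which returns 3598/5.
I try shelfsys carve on p='/gejin', giving ok.
Invoking shelfsys jot on p='/gejin/slugig', c='tegrebu', and observe created.
I use shelfsys peekin on p='/', → [gejin/].
Next I call dayspinner roll on n='-369', → 1973-07-01.
Now I run dayspinner markday on d='2056-11-29', and observe 2056-11-29.

Answer: 1973-07-01


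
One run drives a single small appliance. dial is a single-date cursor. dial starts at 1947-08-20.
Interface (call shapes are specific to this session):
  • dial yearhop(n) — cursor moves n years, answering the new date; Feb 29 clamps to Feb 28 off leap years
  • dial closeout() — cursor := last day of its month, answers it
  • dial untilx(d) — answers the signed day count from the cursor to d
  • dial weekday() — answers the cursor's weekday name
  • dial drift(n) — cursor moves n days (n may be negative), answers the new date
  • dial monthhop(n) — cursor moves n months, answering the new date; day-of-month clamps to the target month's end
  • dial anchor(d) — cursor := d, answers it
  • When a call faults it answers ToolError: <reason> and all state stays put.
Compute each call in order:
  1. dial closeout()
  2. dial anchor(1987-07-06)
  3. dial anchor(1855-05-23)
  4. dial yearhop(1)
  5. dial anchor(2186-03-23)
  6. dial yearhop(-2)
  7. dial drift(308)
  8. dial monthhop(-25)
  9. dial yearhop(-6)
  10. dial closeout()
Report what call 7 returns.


! dial closeout() == 1947-08-31
! dial anchor(d='1987-07-06') == 1987-07-06
! dial anchor(d='1855-05-23') == 1855-05-23
! dial yearhop(n='1') == 1856-05-23
! dial anchor(d='2186-03-23') == 2186-03-23
! dial yearhop(n='-2') == 2184-03-23
! dial drift(n='308') == 2185-01-25
! dial monthhop(n='-25') == 2182-12-25
! dial yearhop(n='-6') == 2176-12-25
! dial closeout() == 2176-12-31

Answer: 2185-01-25


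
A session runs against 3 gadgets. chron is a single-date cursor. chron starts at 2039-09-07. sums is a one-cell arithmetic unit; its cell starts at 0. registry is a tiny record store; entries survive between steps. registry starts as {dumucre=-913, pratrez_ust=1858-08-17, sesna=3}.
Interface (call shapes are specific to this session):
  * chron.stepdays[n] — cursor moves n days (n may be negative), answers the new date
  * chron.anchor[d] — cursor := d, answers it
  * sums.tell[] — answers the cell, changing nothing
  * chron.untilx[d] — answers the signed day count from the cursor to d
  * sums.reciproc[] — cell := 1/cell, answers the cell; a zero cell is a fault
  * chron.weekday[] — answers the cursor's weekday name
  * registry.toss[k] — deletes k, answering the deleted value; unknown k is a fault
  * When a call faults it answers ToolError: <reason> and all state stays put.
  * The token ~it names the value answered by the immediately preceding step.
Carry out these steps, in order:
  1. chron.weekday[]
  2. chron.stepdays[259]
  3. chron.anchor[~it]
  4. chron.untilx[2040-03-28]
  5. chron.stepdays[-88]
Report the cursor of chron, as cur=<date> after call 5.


Answer: cur=2040-02-25

Derivation:
> chron.weekday
:: Wednesday
> chron.stepdays n=259
:: 2040-05-23
> chron.anchor d=~it
:: 2040-05-23
> chron.untilx d=2040-03-28
:: -56
> chron.stepdays n=-88
:: 2040-02-25


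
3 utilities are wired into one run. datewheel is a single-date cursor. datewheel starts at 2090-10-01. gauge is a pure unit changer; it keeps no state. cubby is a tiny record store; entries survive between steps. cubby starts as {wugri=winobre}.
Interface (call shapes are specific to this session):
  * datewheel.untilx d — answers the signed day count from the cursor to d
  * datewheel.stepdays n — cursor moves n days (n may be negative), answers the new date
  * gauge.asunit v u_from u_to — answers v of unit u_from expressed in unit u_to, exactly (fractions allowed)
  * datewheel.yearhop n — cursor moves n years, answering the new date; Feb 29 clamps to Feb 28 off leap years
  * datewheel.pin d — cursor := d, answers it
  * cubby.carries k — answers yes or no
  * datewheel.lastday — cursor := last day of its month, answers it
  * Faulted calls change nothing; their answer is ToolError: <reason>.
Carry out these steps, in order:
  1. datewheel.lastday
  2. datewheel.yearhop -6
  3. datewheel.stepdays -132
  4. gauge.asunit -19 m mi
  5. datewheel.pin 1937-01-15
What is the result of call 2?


$ datewheel.lastday
[out] 2090-10-31
$ datewheel.yearhop n=-6
[out] 2084-10-31
$ datewheel.stepdays n=-132
[out] 2084-06-21
$ gauge.asunit v=-19 u_from=m u_to=mi
[out] -2375/201168
$ datewheel.pin d=1937-01-15
[out] 1937-01-15

Answer: 2084-10-31


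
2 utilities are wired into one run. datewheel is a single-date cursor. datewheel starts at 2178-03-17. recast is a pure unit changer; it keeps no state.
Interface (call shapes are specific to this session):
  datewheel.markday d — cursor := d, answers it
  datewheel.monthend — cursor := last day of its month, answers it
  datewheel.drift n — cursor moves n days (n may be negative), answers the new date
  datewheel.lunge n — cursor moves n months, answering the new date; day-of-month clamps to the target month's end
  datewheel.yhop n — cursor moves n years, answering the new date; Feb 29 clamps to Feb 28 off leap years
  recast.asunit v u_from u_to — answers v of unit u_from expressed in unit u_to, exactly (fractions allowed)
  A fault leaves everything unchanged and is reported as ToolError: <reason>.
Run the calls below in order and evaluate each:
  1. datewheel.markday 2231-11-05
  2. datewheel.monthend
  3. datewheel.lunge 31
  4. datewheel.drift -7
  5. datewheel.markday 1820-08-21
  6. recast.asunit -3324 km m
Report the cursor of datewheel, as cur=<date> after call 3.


Act: datewheel.markday[2231-11-05]
Obs: 2231-11-05
Act: datewheel.monthend[]
Obs: 2231-11-30
Act: datewheel.lunge[31]
Obs: 2234-06-30
Act: datewheel.drift[-7]
Obs: 2234-06-23
Act: datewheel.markday[1820-08-21]
Obs: 1820-08-21
Act: recast.asunit[-3324; km; m]
Obs: -3324000

Answer: cur=2234-06-30


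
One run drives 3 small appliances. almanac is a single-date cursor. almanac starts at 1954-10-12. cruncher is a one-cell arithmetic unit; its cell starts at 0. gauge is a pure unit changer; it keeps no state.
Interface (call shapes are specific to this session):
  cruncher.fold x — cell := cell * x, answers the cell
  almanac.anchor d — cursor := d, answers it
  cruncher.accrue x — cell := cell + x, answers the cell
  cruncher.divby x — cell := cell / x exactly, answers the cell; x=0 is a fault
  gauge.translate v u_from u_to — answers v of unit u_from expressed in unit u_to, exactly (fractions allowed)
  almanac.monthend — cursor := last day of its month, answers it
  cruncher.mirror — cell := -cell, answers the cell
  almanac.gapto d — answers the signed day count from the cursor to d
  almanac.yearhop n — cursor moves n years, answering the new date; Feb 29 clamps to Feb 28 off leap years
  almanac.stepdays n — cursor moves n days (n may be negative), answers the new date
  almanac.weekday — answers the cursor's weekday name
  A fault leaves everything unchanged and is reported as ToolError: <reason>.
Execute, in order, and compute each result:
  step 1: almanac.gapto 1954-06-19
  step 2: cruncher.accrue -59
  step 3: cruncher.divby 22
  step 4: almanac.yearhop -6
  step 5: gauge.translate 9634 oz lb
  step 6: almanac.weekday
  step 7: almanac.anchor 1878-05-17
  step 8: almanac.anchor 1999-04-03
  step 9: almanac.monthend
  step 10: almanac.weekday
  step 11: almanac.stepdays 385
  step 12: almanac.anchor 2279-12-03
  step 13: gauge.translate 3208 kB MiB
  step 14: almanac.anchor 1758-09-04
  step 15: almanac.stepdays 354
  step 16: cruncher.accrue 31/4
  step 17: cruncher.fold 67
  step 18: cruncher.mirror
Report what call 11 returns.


Invoking almanac.gapto using d='1954-06-19', yielding -115.
I use cruncher.accrue using x='-59', which returns -59.
Now I run cruncher.divby using x='22', — result: -59/22.
Then almanac.yearhop using n='-6', which returns 1948-10-12.
I try gauge.translate using v='9634', u_from='oz', u_to='lb': 4817/8.
Next I call almanac.weekday, which returns Tuesday.
I call almanac.anchor using d='1878-05-17', which returns 1878-05-17.
I use almanac.anchor using d='1999-04-03', → 1999-04-03.
Using almanac.monthend(), and get 1999-04-30.
Invoking almanac.weekday(), → Friday.
Invoking almanac.stepdays using n='385', yielding 2000-05-19.
Then almanac.anchor using d='2279-12-03', → 2279-12-03.
I run gauge.translate using v='3208', u_from='kB', u_to='MiB', which returns 50125/16384.
I use almanac.anchor using d='1758-09-04', and observe 1758-09-04.
I call almanac.stepdays using n='354', yielding 1759-08-24.
Invoking cruncher.accrue using x='31/4', and see 223/44.
Now I run cruncher.fold using x='67': 14941/44.
I try cruncher.mirror, → -14941/44.

Answer: 2000-05-19


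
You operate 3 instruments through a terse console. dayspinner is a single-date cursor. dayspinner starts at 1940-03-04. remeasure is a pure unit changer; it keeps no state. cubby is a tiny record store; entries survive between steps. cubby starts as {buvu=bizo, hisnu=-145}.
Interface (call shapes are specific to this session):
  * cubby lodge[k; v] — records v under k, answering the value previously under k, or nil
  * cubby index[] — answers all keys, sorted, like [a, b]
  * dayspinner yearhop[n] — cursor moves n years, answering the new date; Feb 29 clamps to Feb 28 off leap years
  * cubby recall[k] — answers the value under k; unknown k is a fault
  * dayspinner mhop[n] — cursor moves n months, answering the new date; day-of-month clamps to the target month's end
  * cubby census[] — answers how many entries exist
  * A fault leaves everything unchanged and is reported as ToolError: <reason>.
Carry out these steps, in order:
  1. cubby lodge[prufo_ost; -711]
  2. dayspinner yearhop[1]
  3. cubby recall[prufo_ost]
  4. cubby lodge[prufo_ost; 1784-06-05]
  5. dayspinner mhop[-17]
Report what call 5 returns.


Answer: 1939-10-04

Derivation:
==> cubby lodge(k: prufo_ost, v: -711)
<== nil
==> dayspinner yearhop(n: 1)
<== 1941-03-04
==> cubby recall(k: prufo_ost)
<== -711
==> cubby lodge(k: prufo_ost, v: 1784-06-05)
<== -711
==> dayspinner mhop(n: -17)
<== 1939-10-04


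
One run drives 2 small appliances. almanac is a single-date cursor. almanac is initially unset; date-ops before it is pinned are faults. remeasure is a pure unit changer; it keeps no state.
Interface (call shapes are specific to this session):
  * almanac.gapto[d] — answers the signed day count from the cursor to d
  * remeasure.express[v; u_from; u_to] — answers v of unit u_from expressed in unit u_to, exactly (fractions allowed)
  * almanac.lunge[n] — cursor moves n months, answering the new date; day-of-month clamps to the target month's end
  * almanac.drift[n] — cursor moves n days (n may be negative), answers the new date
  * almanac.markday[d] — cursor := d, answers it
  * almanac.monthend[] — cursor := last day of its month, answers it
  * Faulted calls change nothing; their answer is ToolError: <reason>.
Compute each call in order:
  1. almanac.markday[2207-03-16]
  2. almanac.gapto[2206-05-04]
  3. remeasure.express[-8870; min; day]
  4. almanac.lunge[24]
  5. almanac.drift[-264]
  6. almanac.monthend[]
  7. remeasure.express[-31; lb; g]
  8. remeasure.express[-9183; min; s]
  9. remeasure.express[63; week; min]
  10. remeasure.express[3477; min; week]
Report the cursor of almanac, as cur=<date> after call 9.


Answer: cur=2208-06-30

Derivation:
>>> markday d='2207-03-16'
[out] 2207-03-16
>>> gapto d='2206-05-04'
[out] -316
>>> express v='-8870' u_from='min' u_to='day'
[out] -887/144
>>> lunge n='24'
[out] 2209-03-16
>>> drift n='-264'
[out] 2208-06-25
>>> monthend
[out] 2208-06-30
>>> express v='-31' u_from='lb' u_to='g'
[out] -1406136347/100000
>>> express v='-9183' u_from='min' u_to='s'
[out] -550980
>>> express v='63' u_from='week' u_to='min'
[out] 635040
>>> express v='3477' u_from='min' u_to='week'
[out] 1159/3360


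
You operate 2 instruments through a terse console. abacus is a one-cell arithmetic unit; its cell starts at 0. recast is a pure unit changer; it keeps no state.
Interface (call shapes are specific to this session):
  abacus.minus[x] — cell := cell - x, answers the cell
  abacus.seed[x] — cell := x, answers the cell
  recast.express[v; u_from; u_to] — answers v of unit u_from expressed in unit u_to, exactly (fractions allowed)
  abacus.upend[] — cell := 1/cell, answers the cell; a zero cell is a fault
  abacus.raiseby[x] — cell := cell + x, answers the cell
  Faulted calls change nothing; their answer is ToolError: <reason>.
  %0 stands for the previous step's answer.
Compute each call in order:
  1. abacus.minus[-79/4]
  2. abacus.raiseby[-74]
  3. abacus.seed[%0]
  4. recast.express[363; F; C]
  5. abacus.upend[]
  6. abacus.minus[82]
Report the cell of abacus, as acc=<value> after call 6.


→ minus(-79/4)
← 79/4
→ raiseby(-74)
← -217/4
→ seed(%0)
← -217/4
→ express(363, F, C)
← 1655/9
→ upend()
← -4/217
→ minus(82)
← -17798/217

Answer: acc=-17798/217


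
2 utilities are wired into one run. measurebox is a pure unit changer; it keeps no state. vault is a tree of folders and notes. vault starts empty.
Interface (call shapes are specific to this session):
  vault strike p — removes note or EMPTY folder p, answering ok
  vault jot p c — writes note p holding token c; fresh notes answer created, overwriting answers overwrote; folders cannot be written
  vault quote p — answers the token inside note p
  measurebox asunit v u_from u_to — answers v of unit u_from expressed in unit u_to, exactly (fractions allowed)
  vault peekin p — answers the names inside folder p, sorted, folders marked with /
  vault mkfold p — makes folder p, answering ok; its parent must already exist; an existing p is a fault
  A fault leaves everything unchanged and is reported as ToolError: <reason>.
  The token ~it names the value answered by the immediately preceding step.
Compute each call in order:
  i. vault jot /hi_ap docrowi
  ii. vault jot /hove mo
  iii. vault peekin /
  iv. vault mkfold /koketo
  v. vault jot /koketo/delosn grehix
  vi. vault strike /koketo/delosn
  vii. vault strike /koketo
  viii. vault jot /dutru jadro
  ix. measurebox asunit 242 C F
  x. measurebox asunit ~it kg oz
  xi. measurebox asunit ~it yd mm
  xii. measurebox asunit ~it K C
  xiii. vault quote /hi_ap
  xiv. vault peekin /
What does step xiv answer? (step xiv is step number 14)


·→ vault jot(p→/hi_ap, c→docrowi)
·← created
·→ vault jot(p→/hove, c→mo)
·← created
·→ vault peekin(p→/)
·← [hi_ap, hove]
·→ vault mkfold(p→/koketo)
·← ok
·→ vault jot(p→/koketo/delosn, c→grehix)
·← created
·→ vault strike(p→/koketo/delosn)
·← ok
·→ vault strike(p→/koketo)
·← ok
·→ vault jot(p→/dutru, c→jadro)
·← created
·→ measurebox asunit(v→242, u_from→C, u_to→F)
·← 2338/5
·→ measurebox asunit(v→~it, u_from→kg, u_to→oz)
·← 106880000000/6479891
·→ measurebox asunit(v→~it, u_from→yd, u_to→mm)
·← 97731072000000/6479891
·→ measurebox asunit(v→~it, u_from→K, u_to→C)
·← 1954586040355467/129597820
·→ vault quote(p→/hi_ap)
·← docrowi
·→ vault peekin(p→/)
·← [dutru, hi_ap, hove]

Answer: [dutru, hi_ap, hove]


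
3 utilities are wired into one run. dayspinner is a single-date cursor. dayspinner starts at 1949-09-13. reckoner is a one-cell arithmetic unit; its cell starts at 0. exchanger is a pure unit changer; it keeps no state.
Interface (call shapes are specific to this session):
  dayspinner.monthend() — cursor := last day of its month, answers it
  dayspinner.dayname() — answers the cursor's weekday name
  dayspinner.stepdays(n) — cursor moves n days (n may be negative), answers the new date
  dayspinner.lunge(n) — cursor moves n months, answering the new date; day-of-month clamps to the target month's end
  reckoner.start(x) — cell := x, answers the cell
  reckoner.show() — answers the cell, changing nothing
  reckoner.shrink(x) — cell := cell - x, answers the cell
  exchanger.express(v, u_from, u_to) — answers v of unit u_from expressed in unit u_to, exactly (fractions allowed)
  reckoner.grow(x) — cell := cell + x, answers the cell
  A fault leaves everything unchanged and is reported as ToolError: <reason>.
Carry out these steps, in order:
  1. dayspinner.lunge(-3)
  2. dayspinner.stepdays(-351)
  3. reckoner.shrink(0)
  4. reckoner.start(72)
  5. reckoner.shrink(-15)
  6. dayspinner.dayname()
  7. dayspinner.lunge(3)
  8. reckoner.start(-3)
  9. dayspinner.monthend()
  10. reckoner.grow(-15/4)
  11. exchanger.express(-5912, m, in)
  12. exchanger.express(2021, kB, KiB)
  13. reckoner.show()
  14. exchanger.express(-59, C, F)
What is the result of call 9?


Answer: 1948-09-30

Derivation:
>> lunge(n=-3)
<< 1949-06-13
>> stepdays(n=-351)
<< 1948-06-27
>> shrink(x=0)
<< 0
>> start(x=72)
<< 72
>> shrink(x=-15)
<< 87
>> dayname()
<< Sunday
>> lunge(n=3)
<< 1948-09-27
>> start(x=-3)
<< -3
>> monthend()
<< 1948-09-30
>> grow(x=-15/4)
<< -27/4
>> express(v=-5912, u_from=m, u_to=in)
<< -29560000/127
>> express(v=2021, u_from=kB, u_to=KiB)
<< 252625/128
>> show()
<< -27/4
>> express(v=-59, u_from=C, u_to=F)
<< -371/5


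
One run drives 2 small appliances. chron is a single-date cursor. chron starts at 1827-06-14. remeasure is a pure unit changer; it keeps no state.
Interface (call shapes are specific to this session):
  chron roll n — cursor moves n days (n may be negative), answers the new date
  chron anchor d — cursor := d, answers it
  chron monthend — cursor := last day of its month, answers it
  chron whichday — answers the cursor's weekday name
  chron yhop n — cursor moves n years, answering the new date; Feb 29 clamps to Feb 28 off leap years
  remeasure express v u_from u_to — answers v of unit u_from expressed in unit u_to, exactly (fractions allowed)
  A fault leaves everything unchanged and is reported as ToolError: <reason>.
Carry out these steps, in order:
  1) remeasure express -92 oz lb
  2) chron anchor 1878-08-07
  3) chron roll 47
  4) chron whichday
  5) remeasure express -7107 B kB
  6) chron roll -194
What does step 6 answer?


Answer: 1878-03-13

Derivation:
Act: remeasure express[-92; oz; lb]
Obs: -23/4
Act: chron anchor[1878-08-07]
Obs: 1878-08-07
Act: chron roll[47]
Obs: 1878-09-23
Act: chron whichday[]
Obs: Monday
Act: remeasure express[-7107; B; kB]
Obs: -7107/1000
Act: chron roll[-194]
Obs: 1878-03-13


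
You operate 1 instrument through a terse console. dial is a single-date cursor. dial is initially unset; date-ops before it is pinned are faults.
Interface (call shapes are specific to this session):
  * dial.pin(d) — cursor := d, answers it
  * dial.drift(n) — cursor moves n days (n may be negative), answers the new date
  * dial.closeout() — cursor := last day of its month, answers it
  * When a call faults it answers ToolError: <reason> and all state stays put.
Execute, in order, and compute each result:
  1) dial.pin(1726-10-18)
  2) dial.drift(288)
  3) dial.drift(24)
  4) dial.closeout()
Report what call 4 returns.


I use pin on 1726-10-18, and get 1726-10-18.
Calling drift on 288, and get 1727-08-02.
Then drift on 24, and see 1727-08-26.
Next I call closeout: 1727-08-31.

Answer: 1727-08-31


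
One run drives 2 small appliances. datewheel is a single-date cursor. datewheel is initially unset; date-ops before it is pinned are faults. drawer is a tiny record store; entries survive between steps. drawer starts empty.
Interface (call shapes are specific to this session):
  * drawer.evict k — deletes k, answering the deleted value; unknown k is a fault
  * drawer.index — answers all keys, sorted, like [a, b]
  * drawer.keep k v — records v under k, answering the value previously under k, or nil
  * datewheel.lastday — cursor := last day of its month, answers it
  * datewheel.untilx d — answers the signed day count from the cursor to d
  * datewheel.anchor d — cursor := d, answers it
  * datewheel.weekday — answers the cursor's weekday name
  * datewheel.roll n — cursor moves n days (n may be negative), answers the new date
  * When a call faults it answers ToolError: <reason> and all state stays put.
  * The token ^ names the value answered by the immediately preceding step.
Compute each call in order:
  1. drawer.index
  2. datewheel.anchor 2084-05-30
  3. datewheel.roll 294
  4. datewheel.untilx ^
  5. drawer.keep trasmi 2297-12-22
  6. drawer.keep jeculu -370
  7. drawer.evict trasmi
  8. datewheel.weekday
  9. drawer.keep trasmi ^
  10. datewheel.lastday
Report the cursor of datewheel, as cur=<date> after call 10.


-- 1. index() ~> []
-- 2. anchor(d: 2084-05-30) ~> 2084-05-30
-- 3. roll(n: 294) ~> 2085-03-20
-- 4. untilx(d: ^) ~> 0
-- 5. keep(k: trasmi, v: 2297-12-22) ~> nil
-- 6. keep(k: jeculu, v: -370) ~> nil
-- 7. evict(k: trasmi) ~> 2297-12-22
-- 8. weekday() ~> Tuesday
-- 9. keep(k: trasmi, v: ^) ~> nil
-- 10. lastday() ~> 2085-03-31

Answer: cur=2085-03-31


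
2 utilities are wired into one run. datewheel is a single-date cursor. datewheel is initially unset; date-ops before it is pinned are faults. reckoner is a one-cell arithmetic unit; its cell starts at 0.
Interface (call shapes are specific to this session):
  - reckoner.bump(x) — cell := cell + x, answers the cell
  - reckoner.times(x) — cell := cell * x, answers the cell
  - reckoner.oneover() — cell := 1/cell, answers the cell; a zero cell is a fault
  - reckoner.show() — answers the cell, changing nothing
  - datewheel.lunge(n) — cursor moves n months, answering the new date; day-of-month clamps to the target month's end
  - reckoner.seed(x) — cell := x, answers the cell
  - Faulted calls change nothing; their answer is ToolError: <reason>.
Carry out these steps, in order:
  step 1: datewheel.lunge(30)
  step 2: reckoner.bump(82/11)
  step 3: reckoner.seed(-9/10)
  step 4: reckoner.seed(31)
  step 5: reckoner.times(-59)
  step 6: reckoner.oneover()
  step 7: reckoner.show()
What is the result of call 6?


Answer: -1/1829

Derivation:
% datewheel.lunge 30
  ToolError: no date set
% reckoner.bump 82/11
  82/11
% reckoner.seed -9/10
  -9/10
% reckoner.seed 31
  31
% reckoner.times -59
  -1829
% reckoner.oneover
  -1/1829
% reckoner.show
  -1/1829


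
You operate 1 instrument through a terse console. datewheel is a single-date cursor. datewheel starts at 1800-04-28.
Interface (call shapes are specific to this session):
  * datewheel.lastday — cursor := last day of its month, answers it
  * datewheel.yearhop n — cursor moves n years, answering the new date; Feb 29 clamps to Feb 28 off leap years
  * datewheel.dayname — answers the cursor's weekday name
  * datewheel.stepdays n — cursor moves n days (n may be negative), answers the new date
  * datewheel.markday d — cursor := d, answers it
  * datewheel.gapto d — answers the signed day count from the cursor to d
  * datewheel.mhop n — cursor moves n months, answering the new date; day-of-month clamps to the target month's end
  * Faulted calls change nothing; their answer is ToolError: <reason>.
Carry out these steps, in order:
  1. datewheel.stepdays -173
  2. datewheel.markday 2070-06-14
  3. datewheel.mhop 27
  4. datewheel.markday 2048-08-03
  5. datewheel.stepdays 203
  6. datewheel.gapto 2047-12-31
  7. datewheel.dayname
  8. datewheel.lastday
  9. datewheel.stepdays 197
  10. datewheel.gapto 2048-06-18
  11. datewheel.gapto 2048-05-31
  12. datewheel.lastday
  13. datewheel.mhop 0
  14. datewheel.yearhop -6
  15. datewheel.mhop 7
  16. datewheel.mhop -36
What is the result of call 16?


Answer: 2041-04-30

Derivation:
Do: datewheel.stepdays[n=-173]
See: 1799-11-06
Do: datewheel.markday[d=2070-06-14]
See: 2070-06-14
Do: datewheel.mhop[n=27]
See: 2072-09-14
Do: datewheel.markday[d=2048-08-03]
See: 2048-08-03
Do: datewheel.stepdays[n=203]
See: 2049-02-22
Do: datewheel.gapto[d=2047-12-31]
See: -419
Do: datewheel.dayname[]
See: Monday
Do: datewheel.lastday[]
See: 2049-02-28
Do: datewheel.stepdays[n=197]
See: 2049-09-13
Do: datewheel.gapto[d=2048-06-18]
See: -452
Do: datewheel.gapto[d=2048-05-31]
See: -470
Do: datewheel.lastday[]
See: 2049-09-30
Do: datewheel.mhop[n=0]
See: 2049-09-30
Do: datewheel.yearhop[n=-6]
See: 2043-09-30
Do: datewheel.mhop[n=7]
See: 2044-04-30
Do: datewheel.mhop[n=-36]
See: 2041-04-30


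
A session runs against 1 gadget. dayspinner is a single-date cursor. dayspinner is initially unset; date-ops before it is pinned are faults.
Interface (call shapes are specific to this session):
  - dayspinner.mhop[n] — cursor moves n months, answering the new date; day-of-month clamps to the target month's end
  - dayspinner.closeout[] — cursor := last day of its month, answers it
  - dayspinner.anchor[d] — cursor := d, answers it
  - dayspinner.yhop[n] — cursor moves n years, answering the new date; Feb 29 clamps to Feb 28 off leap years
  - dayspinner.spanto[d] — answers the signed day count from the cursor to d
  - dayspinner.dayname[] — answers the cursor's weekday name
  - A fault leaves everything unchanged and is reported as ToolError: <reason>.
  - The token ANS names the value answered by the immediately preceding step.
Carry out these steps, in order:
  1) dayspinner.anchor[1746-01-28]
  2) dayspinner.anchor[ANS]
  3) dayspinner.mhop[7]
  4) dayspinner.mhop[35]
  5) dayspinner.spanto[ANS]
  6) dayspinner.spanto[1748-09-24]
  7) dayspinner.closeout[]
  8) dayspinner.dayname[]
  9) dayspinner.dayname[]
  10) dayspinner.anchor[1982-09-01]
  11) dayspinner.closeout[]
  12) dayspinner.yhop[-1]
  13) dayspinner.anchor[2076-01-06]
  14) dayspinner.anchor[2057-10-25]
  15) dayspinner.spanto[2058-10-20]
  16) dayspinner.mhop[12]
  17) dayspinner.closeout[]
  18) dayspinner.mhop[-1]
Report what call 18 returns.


[in] anchor d='1746-01-28'
  1746-01-28
[in] anchor d='ANS'
  1746-01-28
[in] mhop n='7'
  1746-08-28
[in] mhop n='35'
  1749-07-28
[in] spanto d='ANS'
  0
[in] spanto d='1748-09-24'
  -307
[in] closeout
  1749-07-31
[in] dayname
  Thursday
[in] dayname
  Thursday
[in] anchor d='1982-09-01'
  1982-09-01
[in] closeout
  1982-09-30
[in] yhop n='-1'
  1981-09-30
[in] anchor d='2076-01-06'
  2076-01-06
[in] anchor d='2057-10-25'
  2057-10-25
[in] spanto d='2058-10-20'
  360
[in] mhop n='12'
  2058-10-25
[in] closeout
  2058-10-31
[in] mhop n='-1'
  2058-09-30

Answer: 2058-09-30


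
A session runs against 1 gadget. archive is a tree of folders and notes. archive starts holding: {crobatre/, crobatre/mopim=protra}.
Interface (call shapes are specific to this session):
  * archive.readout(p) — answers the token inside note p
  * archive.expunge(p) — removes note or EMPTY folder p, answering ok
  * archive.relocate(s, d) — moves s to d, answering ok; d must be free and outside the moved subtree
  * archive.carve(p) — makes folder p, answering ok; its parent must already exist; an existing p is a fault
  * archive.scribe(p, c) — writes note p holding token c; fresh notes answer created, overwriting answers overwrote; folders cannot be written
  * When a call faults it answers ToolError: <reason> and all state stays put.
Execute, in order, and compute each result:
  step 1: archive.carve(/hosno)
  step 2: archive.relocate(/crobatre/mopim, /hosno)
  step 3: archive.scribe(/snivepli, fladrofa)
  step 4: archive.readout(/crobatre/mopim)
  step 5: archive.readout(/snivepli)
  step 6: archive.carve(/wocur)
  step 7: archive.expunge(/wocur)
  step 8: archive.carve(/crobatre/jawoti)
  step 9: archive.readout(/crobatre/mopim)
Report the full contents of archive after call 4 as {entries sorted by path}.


-> carve(p=/hosno)
<- ok
-> relocate(s=/crobatre/mopim, d=/hosno)
<- ToolError: exists
-> scribe(p=/snivepli, c=fladrofa)
<- created
-> readout(p=/crobatre/mopim)
<- protra
-> readout(p=/snivepli)
<- fladrofa
-> carve(p=/wocur)
<- ok
-> expunge(p=/wocur)
<- ok
-> carve(p=/crobatre/jawoti)
<- ok
-> readout(p=/crobatre/mopim)
<- protra

Answer: {crobatre/, crobatre/mopim=protra, hosno/, snivepli=fladrofa}


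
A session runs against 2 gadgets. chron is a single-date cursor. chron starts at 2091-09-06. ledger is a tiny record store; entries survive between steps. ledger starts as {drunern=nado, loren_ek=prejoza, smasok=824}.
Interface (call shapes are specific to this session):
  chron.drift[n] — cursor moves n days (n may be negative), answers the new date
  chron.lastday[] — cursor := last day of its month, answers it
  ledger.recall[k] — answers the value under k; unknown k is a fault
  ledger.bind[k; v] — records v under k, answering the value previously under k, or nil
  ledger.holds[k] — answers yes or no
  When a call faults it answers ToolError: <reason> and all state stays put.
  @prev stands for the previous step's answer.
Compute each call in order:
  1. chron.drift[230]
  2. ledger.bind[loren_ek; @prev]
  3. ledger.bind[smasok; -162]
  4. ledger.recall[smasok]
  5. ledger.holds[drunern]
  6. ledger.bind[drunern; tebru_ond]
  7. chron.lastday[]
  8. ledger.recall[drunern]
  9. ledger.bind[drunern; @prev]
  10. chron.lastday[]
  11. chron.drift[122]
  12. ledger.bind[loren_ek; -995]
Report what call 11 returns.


Answer: 2092-08-30

Derivation:
==> chron.drift(230)
<== 2092-04-23
==> ledger.bind(loren_ek, @prev)
<== prejoza
==> ledger.bind(smasok, -162)
<== 824
==> ledger.recall(smasok)
<== -162
==> ledger.holds(drunern)
<== yes
==> ledger.bind(drunern, tebru_ond)
<== nado
==> chron.lastday()
<== 2092-04-30
==> ledger.recall(drunern)
<== tebru_ond
==> ledger.bind(drunern, @prev)
<== tebru_ond
==> chron.lastday()
<== 2092-04-30
==> chron.drift(122)
<== 2092-08-30
==> ledger.bind(loren_ek, -995)
<== 2092-04-23


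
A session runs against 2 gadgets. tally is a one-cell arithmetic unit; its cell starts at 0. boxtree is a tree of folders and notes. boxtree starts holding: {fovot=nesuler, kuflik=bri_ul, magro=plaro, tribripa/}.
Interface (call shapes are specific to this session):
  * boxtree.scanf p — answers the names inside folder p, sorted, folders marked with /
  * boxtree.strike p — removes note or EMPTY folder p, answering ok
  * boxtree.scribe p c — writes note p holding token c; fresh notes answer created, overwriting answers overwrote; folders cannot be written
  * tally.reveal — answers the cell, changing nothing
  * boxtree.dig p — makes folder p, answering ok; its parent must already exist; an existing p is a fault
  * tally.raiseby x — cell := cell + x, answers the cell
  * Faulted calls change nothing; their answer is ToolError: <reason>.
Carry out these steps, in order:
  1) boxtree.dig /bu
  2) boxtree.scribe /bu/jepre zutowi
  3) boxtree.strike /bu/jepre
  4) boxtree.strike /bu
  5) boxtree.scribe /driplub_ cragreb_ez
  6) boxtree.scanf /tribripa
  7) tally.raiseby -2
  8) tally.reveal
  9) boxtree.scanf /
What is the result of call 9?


-> boxtree.dig(p: /bu)
<- ok
-> boxtree.scribe(p: /bu/jepre, c: zutowi)
<- created
-> boxtree.strike(p: /bu/jepre)
<- ok
-> boxtree.strike(p: /bu)
<- ok
-> boxtree.scribe(p: /driplub_, c: cragreb_ez)
<- created
-> boxtree.scanf(p: /tribripa)
<- []
-> tally.raiseby(x: -2)
<- -2
-> tally.reveal()
<- -2
-> boxtree.scanf(p: /)
<- [driplub_, fovot, kuflik, magro, tribripa/]

Answer: [driplub_, fovot, kuflik, magro, tribripa/]


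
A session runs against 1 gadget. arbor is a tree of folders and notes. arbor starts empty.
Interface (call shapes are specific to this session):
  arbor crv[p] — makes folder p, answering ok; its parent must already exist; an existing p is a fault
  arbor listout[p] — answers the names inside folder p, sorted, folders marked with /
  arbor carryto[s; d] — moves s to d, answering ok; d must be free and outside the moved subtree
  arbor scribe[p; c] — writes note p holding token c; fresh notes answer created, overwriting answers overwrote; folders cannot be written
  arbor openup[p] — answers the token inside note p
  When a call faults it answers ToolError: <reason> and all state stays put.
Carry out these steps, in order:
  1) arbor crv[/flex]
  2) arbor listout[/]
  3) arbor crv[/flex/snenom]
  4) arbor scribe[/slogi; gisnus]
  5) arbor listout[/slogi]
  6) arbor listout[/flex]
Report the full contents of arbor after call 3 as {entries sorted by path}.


CALL arbor crv[p→/flex]
RET  ok
CALL arbor listout[p→/]
RET  [flex/]
CALL arbor crv[p→/flex/snenom]
RET  ok
CALL arbor scribe[p→/slogi; c→gisnus]
RET  created
CALL arbor listout[p→/slogi]
RET  ToolError: not a directory
CALL arbor listout[p→/flex]
RET  [snenom/]

Answer: {flex/, flex/snenom/}


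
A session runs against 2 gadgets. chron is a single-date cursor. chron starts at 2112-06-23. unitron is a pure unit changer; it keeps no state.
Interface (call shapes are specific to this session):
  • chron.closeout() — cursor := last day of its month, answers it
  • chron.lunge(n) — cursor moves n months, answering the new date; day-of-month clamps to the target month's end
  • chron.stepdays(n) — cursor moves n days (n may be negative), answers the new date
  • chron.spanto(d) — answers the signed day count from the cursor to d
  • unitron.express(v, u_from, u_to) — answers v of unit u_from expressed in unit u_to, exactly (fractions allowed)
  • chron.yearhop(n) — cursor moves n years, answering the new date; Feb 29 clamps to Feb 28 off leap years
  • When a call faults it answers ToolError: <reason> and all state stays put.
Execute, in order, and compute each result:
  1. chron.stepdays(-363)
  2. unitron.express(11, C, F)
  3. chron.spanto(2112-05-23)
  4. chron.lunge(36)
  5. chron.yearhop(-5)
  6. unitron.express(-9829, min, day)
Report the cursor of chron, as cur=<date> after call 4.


~$ stepdays n: -363
[out] 2111-06-26
~$ express v: 11 u_from: C u_to: F
[out] 259/5
~$ spanto d: 2112-05-23
[out] 332
~$ lunge n: 36
[out] 2114-06-26
~$ yearhop n: -5
[out] 2109-06-26
~$ express v: -9829 u_from: min u_to: day
[out] -9829/1440

Answer: cur=2114-06-26
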